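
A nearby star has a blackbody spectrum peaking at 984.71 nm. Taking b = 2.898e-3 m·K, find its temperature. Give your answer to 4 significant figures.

Wien's law gives T = b/λ_max = (2.898×10⁻³ m·K)/(9.8471×10⁻⁷ m) = 2943 K.

T ≈ 2943 K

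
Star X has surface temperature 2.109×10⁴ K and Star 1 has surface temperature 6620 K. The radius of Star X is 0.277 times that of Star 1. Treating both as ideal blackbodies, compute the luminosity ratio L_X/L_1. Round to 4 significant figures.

L_X/L_1 ≈ 7.904

L ∝ R²T⁴, so L_X/L_1 = (R_X/R_1)²(T_X/T_1)⁴ = (0.277)² × (2.109×10⁴/6620)⁴ = 0.076729 × 103.009 = 7.904.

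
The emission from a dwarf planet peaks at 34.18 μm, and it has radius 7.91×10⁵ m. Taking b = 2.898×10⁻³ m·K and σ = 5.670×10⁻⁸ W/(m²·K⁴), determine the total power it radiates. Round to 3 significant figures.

Wien's law: T = b/λ_max = 2.898×10⁻³/3.418×10⁻⁵ = 84.7864 K.
Surface area A = 4πR² = 4π(7.91×10⁵ m)² = 7.86254×10¹² m².
Then P = σAT⁴ = 5.670×10⁻⁸×7.86254×10¹²×(84.7864)⁴ = 2.30×10¹³ W.

P ≈ 2.30×10¹³ W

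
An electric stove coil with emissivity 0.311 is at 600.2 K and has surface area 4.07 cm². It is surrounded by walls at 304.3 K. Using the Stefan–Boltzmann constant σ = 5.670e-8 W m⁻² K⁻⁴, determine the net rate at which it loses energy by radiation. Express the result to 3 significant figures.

Area A = 4.07 cm² = 4.07×10⁻⁴ m².
Net radiated power P_net = εσA(T⁴ − T₀⁴) = 0.311×5.670×10⁻⁸×4.07×10⁻⁴×(600.2⁴ − 304.3⁴).
T⁴ − T₀⁴ = 1.29773×10¹¹ − 8.57448×10⁹ = 1.21199×10¹¹ K⁴, so P_net = 0.870 W.

Net loss ≈ 0.870 W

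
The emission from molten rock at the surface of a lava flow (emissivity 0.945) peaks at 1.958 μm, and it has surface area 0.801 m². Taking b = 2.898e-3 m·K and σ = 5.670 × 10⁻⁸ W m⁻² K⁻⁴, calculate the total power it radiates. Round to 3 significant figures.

Wien's law: T = b/λ_max = 2.898×10⁻³/1.958×10⁻⁶ = 1480.08 K.
Area A = 0.801 m².
Then P = εσAT⁴ = 0.945×5.670×10⁻⁸×0.801×(1480.08)⁴ = 2.06×10⁵ W.

P ≈ 2.06×10⁵ W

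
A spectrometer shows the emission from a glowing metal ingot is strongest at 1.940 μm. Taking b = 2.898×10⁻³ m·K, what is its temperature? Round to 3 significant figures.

T ≈ 1.49×10³ K

Wien's law gives T = b/λ_max = (2.898×10⁻³ m·K)/(1.940×10⁻⁶ m) = 1.49×10³ K.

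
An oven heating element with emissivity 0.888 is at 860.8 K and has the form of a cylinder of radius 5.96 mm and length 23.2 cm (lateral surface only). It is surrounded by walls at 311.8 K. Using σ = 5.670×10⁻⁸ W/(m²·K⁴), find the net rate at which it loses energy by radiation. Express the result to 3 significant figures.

Net loss ≈ 236 W

Lateral area A = 2πrL = 2π×5.96×10⁻³×0.232 = 8.68789×10⁻³ m².
Net radiated power P_net = εσA(T⁴ − T₀⁴) = 0.888×5.670×10⁻⁸×8.68789×10⁻³×(860.8⁴ − 311.8⁴).
T⁴ − T₀⁴ = 5.49046×10¹¹ − 9.45158×10⁹ = 5.39594×10¹¹ K⁴, so P_net = 236 W.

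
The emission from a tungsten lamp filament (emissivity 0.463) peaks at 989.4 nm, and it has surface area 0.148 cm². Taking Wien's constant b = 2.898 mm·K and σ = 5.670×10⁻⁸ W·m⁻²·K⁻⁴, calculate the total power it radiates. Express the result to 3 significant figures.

P ≈ 28.6 W

Wien's law: T = b/λ_max = 2.898×10⁻³/9.894×10⁻⁷ = 2929.05 K.
Area A = 0.148 cm² = 1.48×10⁻⁵ m².
Then P = εσAT⁴ = 0.463×5.670×10⁻⁸×1.48×10⁻⁵×(2929.05)⁴ = 28.6 W.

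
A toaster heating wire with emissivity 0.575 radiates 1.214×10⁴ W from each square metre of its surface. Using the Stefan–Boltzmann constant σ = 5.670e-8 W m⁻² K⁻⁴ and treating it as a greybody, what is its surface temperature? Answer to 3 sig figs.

T ≈ 781 K

I = εσT⁴, so T = (I/εσ)^(1/4) = (1.214×10⁴/(0.575×5.670×10⁻⁸))^(1/4) = 781 K.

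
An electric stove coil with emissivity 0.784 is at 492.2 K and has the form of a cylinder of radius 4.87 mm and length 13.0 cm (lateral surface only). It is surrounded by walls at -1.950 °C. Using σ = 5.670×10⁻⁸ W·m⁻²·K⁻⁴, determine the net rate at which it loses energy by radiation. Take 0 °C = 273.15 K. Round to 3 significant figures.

Surroundings: T = -1.950 °C + 273.15 = 271.200 K.
Lateral area A = 2πrL = 2π×4.87×10⁻³×0.130 = 3.97788×10⁻³ m².
Net radiated power P_net = εσA(T⁴ − T₀⁴) = 0.784×5.670×10⁻⁸×3.97788×10⁻³×(492.2⁴ − 271.200⁴).
T⁴ − T₀⁴ = 5.86903×10¹⁰ − 5.40952×10⁹ = 5.32808×10¹⁰ K⁴, so P_net = 9.42 W.

Net loss ≈ 9.42 W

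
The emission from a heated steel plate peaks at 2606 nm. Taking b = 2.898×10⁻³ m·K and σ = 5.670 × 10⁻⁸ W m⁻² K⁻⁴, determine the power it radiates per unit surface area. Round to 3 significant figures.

Wien's law: T = b/λ_max = 2.898×10⁻³/2.606×10⁻⁶ = 1112.05 K.
Then I = σT⁴ = 5.670×10⁻⁸×(1112.05)⁴ = 8.67×10⁴ W/m².

I ≈ 8.67×10⁴ W/m²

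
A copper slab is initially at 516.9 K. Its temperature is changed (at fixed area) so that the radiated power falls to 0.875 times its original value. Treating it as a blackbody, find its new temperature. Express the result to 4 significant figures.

P ∝ T⁴, so T₂/T₁ = (P₂/P₁)^(1/4) = (0.875)^(1/4) = 0.967168.
T₂ = 516.9 × 0.967168 = 499.9 K.

T₂ ≈ 499.9 K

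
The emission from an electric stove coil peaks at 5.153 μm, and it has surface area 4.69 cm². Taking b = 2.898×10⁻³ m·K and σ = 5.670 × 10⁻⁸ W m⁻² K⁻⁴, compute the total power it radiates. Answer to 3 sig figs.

P ≈ 2.66 W

Wien's law: T = b/λ_max = 2.898×10⁻³/5.153×10⁻⁶ = 562.391 K.
Area A = 4.69 cm² = 4.69×10⁻⁴ m².
Then P = σAT⁴ = 5.670×10⁻⁸×4.69×10⁻⁴×(562.391)⁴ = 2.66 W.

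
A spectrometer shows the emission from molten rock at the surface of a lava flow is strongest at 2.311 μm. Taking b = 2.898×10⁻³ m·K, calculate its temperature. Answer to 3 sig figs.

T ≈ 1.25×10³ K

Wien's law gives T = b/λ_max = (2.898×10⁻³ m·K)/(2.311×10⁻⁶ m) = 1.25×10³ K.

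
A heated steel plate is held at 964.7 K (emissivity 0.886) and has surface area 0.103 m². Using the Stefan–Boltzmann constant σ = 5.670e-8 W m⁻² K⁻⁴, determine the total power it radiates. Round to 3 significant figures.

P ≈ 4.48×10³ W

Area A = 0.103 m².
P = εσAT⁴ = 0.886 × 5.670×10⁻⁸ × 0.103 × (964.7)⁴ = 4.48×10³ W.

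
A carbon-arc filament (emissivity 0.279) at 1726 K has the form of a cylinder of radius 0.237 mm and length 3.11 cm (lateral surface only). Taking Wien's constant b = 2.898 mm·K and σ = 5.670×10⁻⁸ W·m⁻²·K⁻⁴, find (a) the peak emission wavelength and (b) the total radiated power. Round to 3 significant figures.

λ_max ≈ 1.68 μm; P ≈ 6.50 W

(a) λ_max = b/T = 2.898×10⁻³/1726 = 1.679×10⁻⁶ m = 1.68 μm.
Lateral area A = 2πrL = 2π×2.37×10⁻⁴×0.0311 = 4.63115×10⁻⁵ m².
(b) P = εσAT⁴ = 0.279×5.670×10⁻⁸×4.63115×10⁻⁵×(1726)⁴ = 6.50 W.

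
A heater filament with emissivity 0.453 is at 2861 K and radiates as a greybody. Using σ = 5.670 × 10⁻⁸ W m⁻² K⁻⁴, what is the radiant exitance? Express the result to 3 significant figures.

I ≈ 1.72×10⁶ W/m²

Stefan–Boltzmann: I = εσT⁴ = 0.453 × 5.670×10⁻⁸ × (2861)⁴ = 1.72×10⁶ W/m².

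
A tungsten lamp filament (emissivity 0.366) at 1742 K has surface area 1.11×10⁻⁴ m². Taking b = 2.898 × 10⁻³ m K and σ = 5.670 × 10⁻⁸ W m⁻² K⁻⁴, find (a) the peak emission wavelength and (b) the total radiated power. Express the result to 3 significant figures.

(a) λ_max = b/T = 2.898×10⁻³/1742 = 1.664×10⁻⁶ m = 1.66 μm.
Area A = 1.11×10⁻⁴ m².
(b) P = εσAT⁴ = 0.366×5.670×10⁻⁸×1.11×10⁻⁴×(1742)⁴ = 21.2 W.

λ_max ≈ 1.66 μm; P ≈ 21.2 W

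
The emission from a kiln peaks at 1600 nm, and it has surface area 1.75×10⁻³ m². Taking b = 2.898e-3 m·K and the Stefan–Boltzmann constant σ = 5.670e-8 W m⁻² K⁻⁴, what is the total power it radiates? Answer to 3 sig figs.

P ≈ 1.07×10³ W

Wien's law: T = b/λ_max = 2.898×10⁻³/1.600×10⁻⁶ = 1811.25 K.
Area A = 1.75×10⁻³ m².
Then P = σAT⁴ = 5.670×10⁻⁸×1.75×10⁻³×(1811.25)⁴ = 1.07×10³ W.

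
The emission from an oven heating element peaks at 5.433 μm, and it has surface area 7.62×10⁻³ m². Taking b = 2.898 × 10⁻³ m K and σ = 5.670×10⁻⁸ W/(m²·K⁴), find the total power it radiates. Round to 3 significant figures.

Wien's law: T = b/λ_max = 2.898×10⁻³/5.433×10⁻⁶ = 533.407 K.
Area A = 7.62×10⁻³ m².
Then P = σAT⁴ = 5.670×10⁻⁸×7.62×10⁻³×(533.407)⁴ = 35.0 W.

P ≈ 35.0 W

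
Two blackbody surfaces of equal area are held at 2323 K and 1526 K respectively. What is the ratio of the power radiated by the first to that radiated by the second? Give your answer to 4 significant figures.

P₁/P₂ ≈ 5.370

With equal areas, P₁/P₂ = (T₁/T₂)⁴ = (2323/1526)⁴ = 5.370.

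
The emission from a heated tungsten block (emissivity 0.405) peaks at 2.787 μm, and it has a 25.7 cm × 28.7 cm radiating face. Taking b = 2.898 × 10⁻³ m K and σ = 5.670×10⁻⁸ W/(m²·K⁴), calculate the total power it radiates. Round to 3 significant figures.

Wien's law: T = b/λ_max = 2.898×10⁻³/2.787×10⁻⁶ = 1039.83 K.
Area A = 0.257 × 0.287 = 0.073759 m².
Then P = εσAT⁴ = 0.405×5.670×10⁻⁸×0.073759×(1039.83)⁴ = 1.98×10³ W.

P ≈ 1.98×10³ W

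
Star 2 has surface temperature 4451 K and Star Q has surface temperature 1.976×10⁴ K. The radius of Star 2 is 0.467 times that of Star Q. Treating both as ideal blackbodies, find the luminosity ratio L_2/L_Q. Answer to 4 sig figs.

L_2/L_Q ≈ 5.615×10⁻⁴

L ∝ R²T⁴, so L_2/L_Q = (R_2/R_Q)²(T_2/T_Q)⁴ = (0.467)² × (4451/1.976×10⁴)⁴ = 0.218089 × 2.57444×10⁻³ = 5.615×10⁻⁴.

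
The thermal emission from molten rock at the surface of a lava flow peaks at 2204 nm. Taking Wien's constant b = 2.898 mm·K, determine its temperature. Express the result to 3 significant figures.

Wien's law gives T = b/λ_max = (2.898×10⁻³ m·K)/(2.204×10⁻⁶ m) = 1.31×10³ K.

T ≈ 1.31×10³ K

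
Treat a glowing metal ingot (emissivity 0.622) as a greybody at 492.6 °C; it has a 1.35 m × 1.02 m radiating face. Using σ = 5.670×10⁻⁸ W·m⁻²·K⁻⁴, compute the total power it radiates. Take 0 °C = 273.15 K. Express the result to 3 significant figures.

P ≈ 1.67×10⁴ W

T = 492.6 °C + 273.15 = 765.75 K.
Area A = 1.35 × 1.02 = 1.377 m².
P = εσAT⁴ = 0.622 × 5.670×10⁻⁸ × 1.377 × (765.75)⁴ = 1.67×10⁴ W.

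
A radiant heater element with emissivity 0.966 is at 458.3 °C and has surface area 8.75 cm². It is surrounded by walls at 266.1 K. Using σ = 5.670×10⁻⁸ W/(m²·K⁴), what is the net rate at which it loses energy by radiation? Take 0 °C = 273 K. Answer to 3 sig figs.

Net loss ≈ 13.5 W

T = 458.3 °C + 273 = 731.3 K.
Area A = 8.75 cm² = 8.75×10⁻⁴ m².
Net radiated power P_net = εσA(T⁴ − T₀⁴) = 0.966×5.670×10⁻⁸×8.75×10⁻⁴×(731.3⁴ − 266.1⁴).
T⁴ − T₀⁴ = 2.86011×10¹¹ − 5.01394×10⁹ = 2.80997×10¹¹ K⁴, so P_net = 13.5 W.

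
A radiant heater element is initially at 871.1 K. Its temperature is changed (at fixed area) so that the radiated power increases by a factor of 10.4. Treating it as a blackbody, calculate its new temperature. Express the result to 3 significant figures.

P ∝ T⁴, so T₂/T₁ = (P₂/P₁)^(1/4) = (10.4)^(1/4) = 1.79580.
T₂ = 871.1 × 1.79580 = 1.56×10³ K.

T₂ ≈ 1.56×10³ K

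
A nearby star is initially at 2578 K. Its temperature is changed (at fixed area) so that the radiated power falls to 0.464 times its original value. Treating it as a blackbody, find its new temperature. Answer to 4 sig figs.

T₂ ≈ 2128 K

P ∝ T⁴, so T₂/T₁ = (P₂/P₁)^(1/4) = (0.464)^(1/4) = 0.825334.
T₂ = 2578 × 0.825334 = 2128 K.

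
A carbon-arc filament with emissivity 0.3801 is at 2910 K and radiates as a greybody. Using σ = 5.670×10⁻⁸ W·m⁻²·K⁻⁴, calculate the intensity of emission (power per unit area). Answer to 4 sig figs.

I ≈ 1.545×10⁶ W/m²

Stefan–Boltzmann: I = εσT⁴ = 0.3801 × 5.670×10⁻⁸ × (2910)⁴ = 1.545×10⁶ W/m².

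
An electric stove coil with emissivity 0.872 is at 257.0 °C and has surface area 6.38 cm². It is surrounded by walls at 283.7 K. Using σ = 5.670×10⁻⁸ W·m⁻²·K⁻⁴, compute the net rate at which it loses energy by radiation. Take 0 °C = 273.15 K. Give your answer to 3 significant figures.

T = 257.0 °C + 273.15 = 530.15 K.
Area A = 6.38 cm² = 6.38×10⁻⁴ m².
Net radiated power P_net = εσA(T⁴ − T₀⁴) = 0.872×5.670×10⁻⁸×6.38×10⁻⁴×(530.15⁴ − 283.7⁴).
T⁴ − T₀⁴ = 7.89942×10¹⁰ − 6.47795×10⁹ = 7.25162×10¹⁰ K⁴, so P_net = 2.29 W.

Net loss ≈ 2.29 W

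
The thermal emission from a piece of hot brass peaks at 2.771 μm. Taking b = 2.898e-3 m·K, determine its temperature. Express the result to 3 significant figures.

Wien's law gives T = b/λ_max = (2.898×10⁻³ m·K)/(2.771×10⁻⁶ m) = 1.05×10³ K.

T ≈ 1.05×10³ K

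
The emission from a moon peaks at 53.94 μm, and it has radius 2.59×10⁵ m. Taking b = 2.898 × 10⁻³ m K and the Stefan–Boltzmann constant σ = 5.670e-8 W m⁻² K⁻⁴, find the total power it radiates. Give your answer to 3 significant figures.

P ≈ 3.98×10¹¹ W

Wien's law: T = b/λ_max = 2.898×10⁻³/5.394×10⁻⁵ = 53.7264 K.
Surface area A = 4πR² = 4π(2.59×10⁵ m)² = 8.42965×10¹¹ m².
Then P = σAT⁴ = 5.670×10⁻⁸×8.42965×10¹¹×(53.7264)⁴ = 3.98×10¹¹ W.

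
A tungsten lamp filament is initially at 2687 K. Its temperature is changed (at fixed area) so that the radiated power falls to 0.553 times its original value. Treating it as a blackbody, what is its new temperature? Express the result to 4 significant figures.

T₂ ≈ 2317 K

P ∝ T⁴, so T₂/T₁ = (P₂/P₁)^(1/4) = (0.553)^(1/4) = 0.862345.
T₂ = 2687 × 0.862345 = 2317 K.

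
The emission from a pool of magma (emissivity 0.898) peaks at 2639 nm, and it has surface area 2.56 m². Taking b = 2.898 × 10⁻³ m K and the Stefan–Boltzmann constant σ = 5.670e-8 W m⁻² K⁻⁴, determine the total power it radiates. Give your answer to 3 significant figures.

Wien's law: T = b/λ_max = 2.898×10⁻³/2.639×10⁻⁶ = 1098.14 K.
Area A = 2.56 m².
Then P = εσAT⁴ = 0.898×5.670×10⁻⁸×2.56×(1098.14)⁴ = 1.90×10⁵ W.

P ≈ 1.90×10⁵ W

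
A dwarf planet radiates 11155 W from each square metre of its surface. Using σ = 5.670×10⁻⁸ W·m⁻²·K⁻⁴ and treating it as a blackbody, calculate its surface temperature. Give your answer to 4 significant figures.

T ≈ 666.0 K

I = σT⁴, so T = (I/σ)^(1/4) = (11155/(5.670×10⁻⁸))^(1/4) = 666.0 K.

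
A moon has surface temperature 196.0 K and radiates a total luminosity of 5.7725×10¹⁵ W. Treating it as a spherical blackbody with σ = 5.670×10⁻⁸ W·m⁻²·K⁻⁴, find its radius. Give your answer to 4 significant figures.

L = 4πR²σT⁴ ⇒ R = √(L/(4πσT⁴)).
σT⁴ = 83.6772 W/m², so R = √(5.7725×10¹⁵/(4π×83.6772)) = 2.343×10⁶ m.

R ≈ 2.343×10⁶ m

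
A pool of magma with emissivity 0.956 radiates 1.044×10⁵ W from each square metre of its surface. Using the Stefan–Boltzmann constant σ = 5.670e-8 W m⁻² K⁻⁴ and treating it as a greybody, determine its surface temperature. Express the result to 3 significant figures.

T ≈ 1.18×10³ K

I = εσT⁴, so T = (I/εσ)^(1/4) = (1.044×10⁵/(0.956×5.670×10⁻⁸))^(1/4) = 1.18×10³ K.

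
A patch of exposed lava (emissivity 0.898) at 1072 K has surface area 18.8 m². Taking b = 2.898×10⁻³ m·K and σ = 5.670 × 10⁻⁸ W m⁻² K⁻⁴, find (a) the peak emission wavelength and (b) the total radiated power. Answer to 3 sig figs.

(a) λ_max = b/T = 2.898×10⁻³/1072 = 2.703×10⁻⁶ m = 2.70×10³ nm.
Area A = 18.8 m².
(b) P = εσAT⁴ = 0.898×5.670×10⁻⁸×18.8×(1072)⁴ = 1.26×10⁶ W.

λ_max ≈ 2.70×10³ nm; P ≈ 1.26×10⁶ W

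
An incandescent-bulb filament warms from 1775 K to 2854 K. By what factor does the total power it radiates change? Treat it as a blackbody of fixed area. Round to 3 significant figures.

P₂/P₁ ≈ 6.68

P ∝ T⁴, so P₂/P₁ = (T₂/T₁)⁴ = (2854/1775)⁴ = (1.60789)⁴ = 6.68.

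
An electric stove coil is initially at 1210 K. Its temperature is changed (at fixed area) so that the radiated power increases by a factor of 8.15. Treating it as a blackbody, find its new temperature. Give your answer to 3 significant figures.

P ∝ T⁴, so T₂/T₁ = (P₂/P₁)^(1/4) = (8.15)^(1/4) = 1.68962.
T₂ = 1210 × 1.68962 = 2.04×10³ K.

T₂ ≈ 2.04×10³ K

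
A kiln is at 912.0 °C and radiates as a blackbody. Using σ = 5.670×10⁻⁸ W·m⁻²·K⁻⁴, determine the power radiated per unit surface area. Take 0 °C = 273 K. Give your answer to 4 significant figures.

I ≈ 1.118×10⁵ W/m²

T = 912.0 °C + 273 = 1185.0 K.
Stefan–Boltzmann: I = σT⁴ = 5.670×10⁻⁸ × (1185.0)⁴ = 1.118×10⁵ W/m².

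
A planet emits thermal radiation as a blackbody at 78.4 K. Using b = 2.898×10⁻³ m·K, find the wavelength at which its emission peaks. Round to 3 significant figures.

Wien's displacement law: λ_max = b/T = (2.898×10⁻³ m·K)/(78.4 K) = 3.696×10⁻⁵ m.
That is 37.0 μm, in the infrared range.

λ_max ≈ 37.0 μm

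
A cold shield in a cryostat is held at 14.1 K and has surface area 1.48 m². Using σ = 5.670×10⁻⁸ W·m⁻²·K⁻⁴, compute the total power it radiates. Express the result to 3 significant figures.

P ≈ 3.32×10⁻³ W

Area A = 1.48 m².
P = σAT⁴ = 5.670×10⁻⁸ × 1.48 × (14.1)⁴ = 3.32×10⁻³ W.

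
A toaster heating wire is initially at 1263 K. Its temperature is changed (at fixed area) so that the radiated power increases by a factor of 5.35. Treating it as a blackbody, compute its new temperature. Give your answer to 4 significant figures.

T₂ ≈ 1921 K

P ∝ T⁴, so T₂/T₁ = (P₂/P₁)^(1/4) = (5.35)^(1/4) = 1.52086.
T₂ = 1263 × 1.52086 = 1921 K.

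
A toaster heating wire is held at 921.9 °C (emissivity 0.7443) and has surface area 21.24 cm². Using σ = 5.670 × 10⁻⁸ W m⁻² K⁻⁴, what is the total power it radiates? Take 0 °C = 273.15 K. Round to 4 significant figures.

T = 921.9 °C + 273.15 = 1195.05 K.
Area A = 21.24 cm² = 2.124×10⁻³ m².
P = εσAT⁴ = 0.7443 × 5.670×10⁻⁸ × 2.124×10⁻³ × (1195.05)⁴ = 182.8 W.

P ≈ 182.8 W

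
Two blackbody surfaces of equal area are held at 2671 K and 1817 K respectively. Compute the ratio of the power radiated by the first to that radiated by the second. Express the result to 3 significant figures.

P₁/P₂ ≈ 4.67

With equal areas, P₁/P₂ = (T₁/T₂)⁴ = (2671/1817)⁴ = 4.67.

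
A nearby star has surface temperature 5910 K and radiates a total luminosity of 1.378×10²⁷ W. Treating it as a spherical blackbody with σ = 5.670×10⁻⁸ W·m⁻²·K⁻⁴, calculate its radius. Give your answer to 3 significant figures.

R ≈ 1.26×10⁹ m

L = 4πR²σT⁴ ⇒ R = √(L/(4πσT⁴)).
σT⁴ = 6.91724×10⁷ W/m², so R = √(1.378×10²⁷/(4π×6.91724×10⁷)) = 1.26×10⁹ m.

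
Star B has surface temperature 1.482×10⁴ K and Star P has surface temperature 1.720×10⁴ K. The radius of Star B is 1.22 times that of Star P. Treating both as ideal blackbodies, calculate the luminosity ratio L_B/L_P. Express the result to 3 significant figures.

L_B/L_P ≈ 0.820

L ∝ R²T⁴, so L_B/L_P = (R_B/R_P)²(T_B/T_P)⁴ = (1.22)² × (1.482×10⁴/1.720×10⁴)⁴ = 1.4884 × 0.551162 = 0.820.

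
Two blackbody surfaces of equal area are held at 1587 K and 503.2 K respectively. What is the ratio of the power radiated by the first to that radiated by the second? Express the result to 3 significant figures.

P₁/P₂ ≈ 98.9

With equal areas, P₁/P₂ = (T₁/T₂)⁴ = (1587/503.2)⁴ = 98.9.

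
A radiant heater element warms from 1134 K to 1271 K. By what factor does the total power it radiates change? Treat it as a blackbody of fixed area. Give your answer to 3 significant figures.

P₂/P₁ ≈ 1.58

P ∝ T⁴, so P₂/P₁ = (T₂/T₁)⁴ = (1271/1134)⁴ = (1.12081)⁴ = 1.58.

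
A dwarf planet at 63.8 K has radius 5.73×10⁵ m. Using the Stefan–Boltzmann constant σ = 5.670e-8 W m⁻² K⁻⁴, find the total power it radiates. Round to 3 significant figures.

Surface area A = 4πR² = 4π(5.73×10⁵ m)² = 4.12590×10¹² m².
P = σAT⁴ = 5.670×10⁻⁸ × 4.12590×10¹² × (63.8)⁴ = 3.88×10¹² W.

P ≈ 3.88×10¹² W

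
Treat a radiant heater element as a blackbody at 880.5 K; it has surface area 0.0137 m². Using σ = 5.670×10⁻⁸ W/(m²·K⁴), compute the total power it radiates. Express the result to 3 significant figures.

Area A = 0.0137 m².
P = σAT⁴ = 5.670×10⁻⁸ × 0.0137 × (880.5)⁴ = 467 W.

P ≈ 467 W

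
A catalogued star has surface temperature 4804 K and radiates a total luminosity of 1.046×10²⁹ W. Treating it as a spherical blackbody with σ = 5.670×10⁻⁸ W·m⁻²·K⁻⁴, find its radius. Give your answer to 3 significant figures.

L = 4πR²σT⁴ ⇒ R = √(L/(4πσT⁴)).
σT⁴ = 3.01992×10⁷ W/m², so R = √(1.046×10²⁹/(4π×3.01992×10⁷)) = 1.66×10¹⁰ m.

R ≈ 1.66×10¹⁰ m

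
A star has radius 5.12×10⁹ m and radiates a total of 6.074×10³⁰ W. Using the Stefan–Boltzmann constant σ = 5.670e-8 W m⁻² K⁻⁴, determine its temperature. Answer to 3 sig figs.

T ≈ 2.39×10⁴ K

Surface area A = 4πR² = 4π(5.12×10⁹ m)² = 3.29420×10²⁰ m².
P = σAT⁴ ⇒ T = (P/(σA))^(1/4) = (6.074×10³⁰/(5.670×10⁻⁸×3.29420×10²⁰))^(1/4) = 2.39×10⁴ K.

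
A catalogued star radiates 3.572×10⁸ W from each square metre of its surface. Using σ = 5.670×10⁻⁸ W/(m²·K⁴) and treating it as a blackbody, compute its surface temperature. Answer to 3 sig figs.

T ≈ 8.91×10³ K

I = σT⁴, so T = (I/σ)^(1/4) = (3.572×10⁸/(5.670×10⁻⁸))^(1/4) = 8.91×10³ K.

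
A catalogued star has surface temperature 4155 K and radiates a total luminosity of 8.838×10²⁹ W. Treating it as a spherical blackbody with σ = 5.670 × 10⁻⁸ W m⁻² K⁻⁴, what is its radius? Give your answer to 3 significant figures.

L = 4πR²σT⁴ ⇒ R = √(L/(4πσT⁴)).
σT⁴ = 1.68992×10⁷ W/m², so R = √(8.838×10²⁹/(4π×1.68992×10⁷)) = 6.45×10¹⁰ m.

R ≈ 6.45×10¹⁰ m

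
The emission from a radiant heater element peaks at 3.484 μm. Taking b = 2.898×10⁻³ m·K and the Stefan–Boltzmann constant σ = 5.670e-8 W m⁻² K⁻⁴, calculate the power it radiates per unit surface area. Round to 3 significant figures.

Wien's law: T = b/λ_max = 2.898×10⁻³/3.484×10⁻⁶ = 831.803 K.
Then I = σT⁴ = 5.670×10⁻⁸×(831.803)⁴ = 2.71×10⁴ W/m².

I ≈ 2.71×10⁴ W/m²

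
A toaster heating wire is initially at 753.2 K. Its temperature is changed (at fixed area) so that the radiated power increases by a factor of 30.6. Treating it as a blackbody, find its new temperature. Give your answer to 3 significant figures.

T₂ ≈ 1.77×10³ K

P ∝ T⁴, so T₂/T₁ = (P₂/P₁)^(1/4) = (30.6)^(1/4) = 2.35196.
T₂ = 753.2 × 2.35196 = 1.77×10³ K.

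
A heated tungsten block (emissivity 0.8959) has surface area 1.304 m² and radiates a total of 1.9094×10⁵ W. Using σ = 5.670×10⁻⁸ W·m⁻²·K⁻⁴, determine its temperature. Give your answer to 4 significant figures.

T ≈ 1303 K

Area A = 1.304 m².
P = εσAT⁴ ⇒ T = (P/(εσA))^(1/4) = (1.9094×10⁵/(0.8959×5.670×10⁻⁸×1.304))^(1/4) = 1303 K.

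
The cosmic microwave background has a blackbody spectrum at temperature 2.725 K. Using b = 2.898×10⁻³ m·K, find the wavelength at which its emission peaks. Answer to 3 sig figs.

λ_max ≈ 1.06 mm

Wien's displacement law: λ_max = b/T = (2.898×10⁻³ m·K)/(2.725 K) = 1.063×10⁻³ m.
That is 1.06 mm, in the microwave range.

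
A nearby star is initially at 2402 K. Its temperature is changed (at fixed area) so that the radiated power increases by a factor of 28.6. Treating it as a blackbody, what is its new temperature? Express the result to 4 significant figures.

T₂ ≈ 5555 K

P ∝ T⁴, so T₂/T₁ = (P₂/P₁)^(1/4) = (28.6)^(1/4) = 2.31255.
T₂ = 2402 × 2.31255 = 5555 K.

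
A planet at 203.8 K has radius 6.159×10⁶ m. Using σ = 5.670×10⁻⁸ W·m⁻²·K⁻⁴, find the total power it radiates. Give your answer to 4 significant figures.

Surface area A = 4πR² = 4π(6.159×10⁶ m)² = 4.76684×10¹⁴ m².
P = σAT⁴ = 5.670×10⁻⁸ × 4.76684×10¹⁴ × (203.8)⁴ = 4.663×10¹⁶ W.

P ≈ 4.663×10¹⁶ W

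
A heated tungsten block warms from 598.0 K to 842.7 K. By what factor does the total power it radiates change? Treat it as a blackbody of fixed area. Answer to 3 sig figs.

P₂/P₁ ≈ 3.94

P ∝ T⁴, so P₂/P₁ = (T₂/T₁)⁴ = (842.7/598.0)⁴ = (1.40920)⁴ = 3.94.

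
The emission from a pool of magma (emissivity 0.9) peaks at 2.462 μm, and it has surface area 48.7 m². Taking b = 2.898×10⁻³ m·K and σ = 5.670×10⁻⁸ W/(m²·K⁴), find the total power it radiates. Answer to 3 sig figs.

P ≈ 4.77×10⁶ W

Wien's law: T = b/λ_max = 2.898×10⁻³/2.462×10⁻⁶ = 1177.09 K.
Area A = 48.7 m².
Then P = εσAT⁴ = 0.9×5.670×10⁻⁸×48.7×(1177.09)⁴ = 4.77×10⁶ W.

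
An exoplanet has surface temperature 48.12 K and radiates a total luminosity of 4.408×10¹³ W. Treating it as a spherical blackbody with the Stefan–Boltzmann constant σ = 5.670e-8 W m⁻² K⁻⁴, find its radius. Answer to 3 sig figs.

R ≈ 3.40×10⁶ m

L = 4πR²σT⁴ ⇒ R = √(L/(4πσT⁴)).
σT⁴ = 0.304008 W/m², so R = √(4.408×10¹³/(4π×0.304008)) = 3.40×10⁶ m.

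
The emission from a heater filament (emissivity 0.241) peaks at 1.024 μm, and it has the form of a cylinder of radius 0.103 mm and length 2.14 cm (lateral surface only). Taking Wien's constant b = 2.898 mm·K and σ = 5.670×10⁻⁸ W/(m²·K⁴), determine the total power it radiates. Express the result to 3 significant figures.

Wien's law: T = b/λ_max = 2.898×10⁻³/1.024×10⁻⁶ = 2830.08 K.
Lateral area A = 2πrL = 2π×1.03×10⁻⁴×0.0214 = 1.38494×10⁻⁵ m².
Then P = εσAT⁴ = 0.241×5.670×10⁻⁸×1.38494×10⁻⁵×(2830.08)⁴ = 12.1 W.

P ≈ 12.1 W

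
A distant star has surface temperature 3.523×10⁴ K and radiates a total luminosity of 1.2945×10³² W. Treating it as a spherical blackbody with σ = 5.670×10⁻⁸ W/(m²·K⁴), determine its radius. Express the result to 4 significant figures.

L = 4πR²σT⁴ ⇒ R = √(L/(4πσT⁴)).
σT⁴ = 8.73441×10¹⁰ W/m², so R = √(1.2945×10³²/(4π×8.73441×10¹⁰)) = 1.086×10¹⁰ m.

R ≈ 1.086×10¹⁰ m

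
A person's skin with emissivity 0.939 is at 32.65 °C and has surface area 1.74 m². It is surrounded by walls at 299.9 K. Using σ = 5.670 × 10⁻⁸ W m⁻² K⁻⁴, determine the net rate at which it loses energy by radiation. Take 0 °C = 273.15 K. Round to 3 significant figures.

Net loss ≈ 60.7 W

T = 32.65 °C + 273.15 = 305.80 K.
Area A = 1.74 m².
Net radiated power P_net = εσA(T⁴ − T₀⁴) = 0.939×5.670×10⁻⁸×1.74×(305.80⁴ − 299.9⁴).
T⁴ − T₀⁴ = 8.74480×10⁹ − 8.08921×10⁹ = 6.55590×10⁸ K⁴, so P_net = 60.7 W.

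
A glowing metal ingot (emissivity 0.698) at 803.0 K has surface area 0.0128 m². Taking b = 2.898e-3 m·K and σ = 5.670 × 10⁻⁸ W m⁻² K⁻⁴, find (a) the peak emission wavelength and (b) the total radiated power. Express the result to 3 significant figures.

(a) λ_max = b/T = 2.898×10⁻³/803.0 = 3.609×10⁻⁶ m = 3.61 μm.
Area A = 0.0128 m².
(b) P = εσAT⁴ = 0.698×5.670×10⁻⁸×0.0128×(803.0)⁴ = 211 W.

λ_max ≈ 3.61 μm; P ≈ 211 W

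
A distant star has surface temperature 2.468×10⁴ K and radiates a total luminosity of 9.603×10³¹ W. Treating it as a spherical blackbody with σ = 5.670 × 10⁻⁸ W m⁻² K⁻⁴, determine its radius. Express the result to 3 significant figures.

R ≈ 1.91×10¹⁰ m

L = 4πR²σT⁴ ⇒ R = √(L/(4πσT⁴)).
σT⁴ = 2.10360×10¹⁰ W/m², so R = √(9.603×10³¹/(4π×2.10360×10¹⁰)) = 1.91×10¹⁰ m.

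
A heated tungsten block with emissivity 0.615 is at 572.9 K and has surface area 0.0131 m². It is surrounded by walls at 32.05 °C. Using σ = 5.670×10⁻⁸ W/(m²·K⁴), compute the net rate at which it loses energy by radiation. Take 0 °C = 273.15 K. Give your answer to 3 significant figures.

Surroundings: T = 32.05 °C + 273.15 = 305.20 K.
Area A = 0.0131 m².
Net radiated power P_net = εσA(T⁴ − T₀⁴) = 0.615×5.670×10⁻⁸×0.0131×(572.9⁴ − 305.20⁴).
T⁴ − T₀⁴ = 1.07725×10¹¹ − 8.67637×10⁹ = 9.90486×10¹⁰ K⁴, so P_net = 45.2 W.

Net loss ≈ 45.2 W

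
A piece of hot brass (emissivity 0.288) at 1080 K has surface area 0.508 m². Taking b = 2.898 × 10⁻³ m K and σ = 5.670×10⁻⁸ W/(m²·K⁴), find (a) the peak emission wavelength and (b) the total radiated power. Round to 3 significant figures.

(a) λ_max = b/T = 2.898×10⁻³/1080 = 2.683×10⁻⁶ m = 2.68×10³ nm.
Area A = 0.508 m².
(b) P = εσAT⁴ = 0.288×5.670×10⁻⁸×0.508×(1080)⁴ = 1.13×10⁴ W.

λ_max ≈ 2.68×10³ nm; P ≈ 1.13×10⁴ W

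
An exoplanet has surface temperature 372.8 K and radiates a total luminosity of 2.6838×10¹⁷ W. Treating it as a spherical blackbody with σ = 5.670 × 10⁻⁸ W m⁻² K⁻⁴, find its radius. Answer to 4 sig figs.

L = 4πR²σT⁴ ⇒ R = √(L/(4πσT⁴)).
σT⁴ = 1095.18 W/m², so R = √(2.6838×10¹⁷/(4π×1095.18)) = 4.416×10⁶ m.

R ≈ 4.416×10⁶ m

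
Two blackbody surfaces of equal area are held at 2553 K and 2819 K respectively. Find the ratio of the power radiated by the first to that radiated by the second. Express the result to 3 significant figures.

P₁/P₂ ≈ 0.673

With equal areas, P₁/P₂ = (T₁/T₂)⁴ = (2553/2819)⁴ = 0.673.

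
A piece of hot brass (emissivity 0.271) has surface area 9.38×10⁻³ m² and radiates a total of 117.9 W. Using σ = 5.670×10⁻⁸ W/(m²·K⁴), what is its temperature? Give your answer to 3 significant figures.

Area A = 9.38×10⁻³ m².
P = εσAT⁴ ⇒ T = (P/(εσA))^(1/4) = (117.9/(0.271×5.670×10⁻⁸×9.38×10⁻³))^(1/4) = 951 K.

T ≈ 951 K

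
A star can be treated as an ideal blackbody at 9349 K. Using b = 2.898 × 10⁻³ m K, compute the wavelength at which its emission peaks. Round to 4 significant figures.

Wien's displacement law: λ_max = b/T = (2.898×10⁻³ m·K)/(9349 K) = 3.0998×10⁻⁷ m.
That is 310.0 nm, in the ultraviolet range.

λ_max ≈ 310.0 nm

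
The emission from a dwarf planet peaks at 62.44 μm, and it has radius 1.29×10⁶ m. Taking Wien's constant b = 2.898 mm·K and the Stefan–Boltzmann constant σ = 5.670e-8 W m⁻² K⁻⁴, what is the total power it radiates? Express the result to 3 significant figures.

Wien's law: T = b/λ_max = 2.898×10⁻³/6.244×10⁻⁵ = 46.4126 K.
Surface area A = 4πR² = 4π(1.29×10⁶ m)² = 2.09117×10¹³ m².
Then P = σAT⁴ = 5.670×10⁻⁸×2.09117×10¹³×(46.4126)⁴ = 5.50×10¹² W.

P ≈ 5.50×10¹² W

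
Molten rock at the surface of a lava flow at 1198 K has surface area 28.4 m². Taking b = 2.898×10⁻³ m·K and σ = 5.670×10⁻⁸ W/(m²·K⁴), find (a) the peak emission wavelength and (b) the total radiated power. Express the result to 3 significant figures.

(a) λ_max = b/T = 2.898×10⁻³/1198 = 2.419×10⁻⁶ m = 2.42×10³ nm.
Area A = 28.4 m².
(b) P = σAT⁴ = 5.670×10⁻⁸×28.4×(1198)⁴ = 3.32×10⁶ W.

λ_max ≈ 2.42×10³ nm; P ≈ 3.32×10⁶ W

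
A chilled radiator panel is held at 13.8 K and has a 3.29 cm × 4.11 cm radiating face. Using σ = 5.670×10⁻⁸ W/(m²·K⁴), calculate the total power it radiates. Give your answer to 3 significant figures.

Area A = 0.0329 × 0.0411 = 1.35219×10⁻³ m².
P = σAT⁴ = 5.670×10⁻⁸ × 1.35219×10⁻³ × (13.8)⁴ = 2.78×10⁻⁶ W.

P ≈ 2.78×10⁻⁶ W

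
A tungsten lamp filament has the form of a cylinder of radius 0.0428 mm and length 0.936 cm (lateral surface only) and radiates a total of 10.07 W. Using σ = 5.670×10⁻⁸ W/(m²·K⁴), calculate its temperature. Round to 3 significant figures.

T ≈ 2.90×10³ K

Lateral area A = 2πrL = 2π×4.28×10⁻⁵×9.36×10⁻³ = 2.51709×10⁻⁶ m².
P = σAT⁴ ⇒ T = (P/(σA))^(1/4) = (10.07/(5.670×10⁻⁸×2.51709×10⁻⁶))^(1/4) = 2.90×10³ K.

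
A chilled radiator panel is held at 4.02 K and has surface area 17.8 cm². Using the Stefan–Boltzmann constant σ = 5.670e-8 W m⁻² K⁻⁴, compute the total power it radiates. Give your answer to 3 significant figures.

Area A = 17.8 cm² = 1.78×10⁻³ m².
P = σAT⁴ = 5.670×10⁻⁸ × 1.78×10⁻³ × (4.02)⁴ = 2.64×10⁻⁸ W.

P ≈ 2.64×10⁻⁸ W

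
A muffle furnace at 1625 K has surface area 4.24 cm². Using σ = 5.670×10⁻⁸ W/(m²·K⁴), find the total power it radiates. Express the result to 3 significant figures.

Area A = 4.24 cm² = 4.24×10⁻⁴ m².
P = σAT⁴ = 5.670×10⁻⁸ × 4.24×10⁻⁴ × (1625)⁴ = 168 W.

P ≈ 168 W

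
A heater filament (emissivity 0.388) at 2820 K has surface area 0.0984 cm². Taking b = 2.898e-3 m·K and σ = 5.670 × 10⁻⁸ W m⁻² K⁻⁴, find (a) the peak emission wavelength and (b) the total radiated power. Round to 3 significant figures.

(a) λ_max = b/T = 2.898×10⁻³/2820 = 1.028×10⁻⁶ m = 1.03 μm.
Area A = 0.0984 cm² = 9.84×10⁻⁶ m².
(b) P = εσAT⁴ = 0.388×5.670×10⁻⁸×9.84×10⁻⁶×(2820)⁴ = 13.7 W.

λ_max ≈ 1.03 μm; P ≈ 13.7 W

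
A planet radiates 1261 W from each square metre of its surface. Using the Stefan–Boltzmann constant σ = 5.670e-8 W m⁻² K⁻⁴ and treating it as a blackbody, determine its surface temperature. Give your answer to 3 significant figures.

T ≈ 386 K

I = σT⁴, so T = (I/σ)^(1/4) = (1261/(5.670×10⁻⁸))^(1/4) = 386 K.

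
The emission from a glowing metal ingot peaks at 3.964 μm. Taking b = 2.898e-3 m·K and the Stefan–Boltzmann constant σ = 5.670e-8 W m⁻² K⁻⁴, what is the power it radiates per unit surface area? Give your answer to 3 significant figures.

I ≈ 1.62×10⁴ W/m²

Wien's law: T = b/λ_max = 2.898×10⁻³/3.964×10⁻⁶ = 731.080 K.
Then I = σT⁴ = 5.670×10⁻⁸×(731.080)⁴ = 1.62×10⁴ W/m².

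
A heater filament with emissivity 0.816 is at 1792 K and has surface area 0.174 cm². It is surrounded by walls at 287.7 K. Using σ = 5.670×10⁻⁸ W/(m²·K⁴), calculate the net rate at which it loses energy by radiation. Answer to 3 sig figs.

Area A = 0.174 cm² = 1.74×10⁻⁵ m².
Net radiated power P_net = εσA(T⁴ − T₀⁴) = 0.816×5.670×10⁻⁸×1.74×10⁻⁵×(1792⁴ − 287.7⁴).
T⁴ − T₀⁴ = 1.03122×10¹³ − 6.85109×10⁹ = 1.03053×10¹³ K⁴, so P_net = 8.30 W.

Net loss ≈ 8.30 W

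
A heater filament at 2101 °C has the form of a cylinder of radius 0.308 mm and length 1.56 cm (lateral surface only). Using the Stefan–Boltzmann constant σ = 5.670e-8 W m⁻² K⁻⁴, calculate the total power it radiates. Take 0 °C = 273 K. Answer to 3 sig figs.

T = 2101 °C + 273 = 2374 K.
Lateral area A = 2πrL = 2π×3.08×10⁻⁴×0.0156 = 3.01894×10⁻⁵ m².
P = σAT⁴ = 5.670×10⁻⁸ × 3.01894×10⁻⁵ × (2374)⁴ = 54.4 W.

P ≈ 54.4 W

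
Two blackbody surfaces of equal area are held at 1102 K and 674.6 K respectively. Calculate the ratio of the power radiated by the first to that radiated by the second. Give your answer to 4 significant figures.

With equal areas, P₁/P₂ = (T₁/T₂)⁴ = (1102/674.6)⁴ = 7.121.

P₁/P₂ ≈ 7.121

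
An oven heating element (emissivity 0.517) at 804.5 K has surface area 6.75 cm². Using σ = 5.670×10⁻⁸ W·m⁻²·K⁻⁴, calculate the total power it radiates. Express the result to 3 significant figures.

Area A = 6.75 cm² = 6.75×10⁻⁴ m².
P = εσAT⁴ = 0.517 × 5.670×10⁻⁸ × 6.75×10⁻⁴ × (804.5)⁴ = 8.29 W.

P ≈ 8.29 W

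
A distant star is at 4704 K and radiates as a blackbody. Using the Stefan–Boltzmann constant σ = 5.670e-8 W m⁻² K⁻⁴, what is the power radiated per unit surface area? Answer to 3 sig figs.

I ≈ 2.78×10⁷ W/m²

Stefan–Boltzmann: I = σT⁴ = 5.670×10⁻⁸ × (4704)⁴ = 2.78×10⁷ W/m².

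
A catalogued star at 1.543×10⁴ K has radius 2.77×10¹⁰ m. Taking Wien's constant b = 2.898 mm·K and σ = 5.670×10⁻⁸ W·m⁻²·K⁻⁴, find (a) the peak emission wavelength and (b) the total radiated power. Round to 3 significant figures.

λ_max ≈ 188 nm; P ≈ 3.10×10³¹ W

(a) λ_max = b/T = 2.898×10⁻³/1.543×10⁴ = 1.878×10⁻⁷ m = 188 nm.
Surface area A = 4πR² = 4π(2.77×10¹⁰ m)² = 9.64205×10²¹ m².
(b) P = σAT⁴ = 5.670×10⁻⁸×9.64205×10²¹×(1.543×10⁴)⁴ = 3.10×10³¹ W.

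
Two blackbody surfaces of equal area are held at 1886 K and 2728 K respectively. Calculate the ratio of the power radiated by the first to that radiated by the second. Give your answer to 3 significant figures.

With equal areas, P₁/P₂ = (T₁/T₂)⁴ = (1886/2728)⁴ = 0.228.

P₁/P₂ ≈ 0.228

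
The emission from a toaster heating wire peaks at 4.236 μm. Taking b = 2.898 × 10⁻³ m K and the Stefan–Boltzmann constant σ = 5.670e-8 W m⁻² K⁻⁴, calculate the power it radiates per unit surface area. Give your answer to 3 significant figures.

Wien's law: T = b/λ_max = 2.898×10⁻³/4.236×10⁻⁶ = 684.136 K.
Then I = σT⁴ = 5.670×10⁻⁸×(684.136)⁴ = 1.24×10⁴ W/m².

I ≈ 1.24×10⁴ W/m²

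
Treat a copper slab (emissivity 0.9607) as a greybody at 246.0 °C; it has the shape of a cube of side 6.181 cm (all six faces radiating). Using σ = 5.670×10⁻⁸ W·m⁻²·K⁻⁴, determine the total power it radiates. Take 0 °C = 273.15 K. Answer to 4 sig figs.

P ≈ 90.70 W

T = 246.0 °C + 273.15 = 519.15 K.
Area A = 6s² = 6×(0.06181 m)² = 0.0229229 m².
P = εσAT⁴ = 0.9607 × 5.670×10⁻⁸ × 0.0229229 × (519.15)⁴ = 90.70 W.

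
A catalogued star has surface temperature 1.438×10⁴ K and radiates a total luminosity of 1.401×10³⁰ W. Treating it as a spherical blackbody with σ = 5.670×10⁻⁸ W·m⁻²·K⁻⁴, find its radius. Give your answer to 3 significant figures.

R ≈ 6.78×10⁹ m

L = 4πR²σT⁴ ⇒ R = √(L/(4πσT⁴)).
σT⁴ = 2.42448×10⁹ W/m², so R = √(1.401×10³⁰/(4π×2.42448×10⁹)) = 6.78×10⁹ m.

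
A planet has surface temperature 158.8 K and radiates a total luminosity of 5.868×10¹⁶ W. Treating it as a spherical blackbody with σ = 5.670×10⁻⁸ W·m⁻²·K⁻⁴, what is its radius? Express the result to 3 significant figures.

L = 4πR²σT⁴ ⇒ R = √(L/(4πσT⁴)).
σT⁴ = 36.0566 W/m², so R = √(5.868×10¹⁶/(4π×36.0566)) = 1.14×10⁷ m.

R ≈ 1.14×10⁷ m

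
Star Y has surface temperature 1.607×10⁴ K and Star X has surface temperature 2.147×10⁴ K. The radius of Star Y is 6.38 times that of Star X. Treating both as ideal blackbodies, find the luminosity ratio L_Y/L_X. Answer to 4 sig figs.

L_Y/L_X ≈ 12.78

L ∝ R²T⁴, so L_Y/L_X = (R_Y/R_X)²(T_Y/T_X)⁴ = (6.38)² × (1.607×10⁴/2.147×10⁴)⁴ = 40.7044 × 0.313860 = 12.78.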